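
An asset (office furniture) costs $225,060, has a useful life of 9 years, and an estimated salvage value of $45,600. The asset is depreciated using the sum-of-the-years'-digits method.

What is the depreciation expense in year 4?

Depreciable base = $225,060 − $45,600 = $179,460.
Sum of the years' digits = 9+8+7+6+5+4+3+2+1 = 45.
Year 1: $179,460 × 9/45 = $35,892. Book value $189,168.
Year 2: $179,460 × 8/45 = $31,904. Book value $157,264.
Year 3: $179,460 × 7/45 = $27,916. Book value $129,348.
Year 4: $179,460 × 6/45 = $23,928. Book value $105,420.

$23,928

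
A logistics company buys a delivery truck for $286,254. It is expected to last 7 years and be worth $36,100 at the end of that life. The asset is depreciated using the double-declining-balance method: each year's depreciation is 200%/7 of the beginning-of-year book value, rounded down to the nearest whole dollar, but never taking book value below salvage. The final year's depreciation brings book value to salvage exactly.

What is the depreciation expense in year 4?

$29,806

Depreciable base = $286,254 − $36,100 = $250,154.
Year 1: ⌊$286,254 × 200%/7⌋ = $81,786. Book value $204,468.
Year 2: ⌊$204,468 × 200%/7⌋ = $58,419. Book value $146,049.
Year 3: ⌊$146,049 × 200%/7⌋ = $41,728. Book value $104,321.
Year 4: ⌊$104,321 × 200%/7⌋ = $29,806. Book value $74,515.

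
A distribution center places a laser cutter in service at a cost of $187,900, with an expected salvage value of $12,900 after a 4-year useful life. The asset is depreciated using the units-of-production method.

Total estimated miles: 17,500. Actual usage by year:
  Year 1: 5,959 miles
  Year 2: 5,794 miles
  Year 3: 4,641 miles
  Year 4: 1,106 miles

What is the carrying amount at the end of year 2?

$70,370

Depreciable base = $187,900 − $12,900 = $175,000.
Rate = $175,000 / 17,500 miles = $10 per mile.
Year 1: 5,959 × $10 = $59,590. Book value $128,310.
Year 2: 5,794 × $10 = $57,940. Book value $70,370.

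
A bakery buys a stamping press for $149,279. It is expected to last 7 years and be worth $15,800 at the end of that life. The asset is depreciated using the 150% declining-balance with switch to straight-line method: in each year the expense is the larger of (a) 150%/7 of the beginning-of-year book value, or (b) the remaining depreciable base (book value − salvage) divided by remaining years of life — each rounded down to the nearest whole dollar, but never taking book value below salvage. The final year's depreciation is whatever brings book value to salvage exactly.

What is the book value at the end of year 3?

Depreciable base = $149,279 − $15,800 = $133,479.
Year 1: DB = ⌊$149,279 × 150%/7⌋ = $31,988; SL = ⌊$133,479/7⌋ = $19,068 → take DB $31,988. Book value $117,291.
Year 2: DB = ⌊$117,291 × 150%/7⌋ = $25,133; SL = ⌊$101,491/6⌋ = $16,915 → take DB $25,133. Book value $92,158.
Year 3: DB = ⌊$92,158 × 150%/7⌋ = $19,748; SL = ⌊$76,358/5⌋ = $15,271 → take DB $19,748. Book value $72,410.

$72,410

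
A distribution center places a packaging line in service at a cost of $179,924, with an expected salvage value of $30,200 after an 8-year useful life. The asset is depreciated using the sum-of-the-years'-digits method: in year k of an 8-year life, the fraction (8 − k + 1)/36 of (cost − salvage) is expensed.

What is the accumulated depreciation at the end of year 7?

Depreciable base = $179,924 − $30,200 = $149,724.
Sum of the years' digits = 8+7+6+5+4+3+2+1 = 36.
Year 1: $149,724 × 8/36 = $33,272. Book value $146,652.
Year 2: $149,724 × 7/36 = $29,113. Book value $117,539.
Year 3: $149,724 × 6/36 = $24,954. Book value $92,585.
Year 4: $149,724 × 5/36 = $20,795. Book value $71,790.
Year 5: $149,724 × 4/36 = $16,636. Book value $55,154.
Year 6: $149,724 × 3/36 = $12,477. Book value $42,677.
Year 7: $149,724 × 2/36 = $8,318. Book value $34,359.
Accumulated through year 7 = $179,924 − $34,359 = $145,565.

$145,565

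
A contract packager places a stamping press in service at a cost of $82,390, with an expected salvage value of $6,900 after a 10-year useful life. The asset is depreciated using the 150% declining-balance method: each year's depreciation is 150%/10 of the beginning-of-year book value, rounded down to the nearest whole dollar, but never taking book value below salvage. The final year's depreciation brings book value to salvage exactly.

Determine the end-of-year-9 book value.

$19,086

Depreciable base = $82,390 − $6,900 = $75,490.
Year 1: ⌊$82,390 × 150%/10⌋ = $12,358. Book value $70,032.
Year 2: ⌊$70,032 × 150%/10⌋ = $10,504. Book value $59,528.
Year 3: ⌊$59,528 × 150%/10⌋ = $8,929. Book value $50,599.
Year 4: ⌊$50,599 × 150%/10⌋ = $7,589. Book value $43,010.
Year 5: ⌊$43,010 × 150%/10⌋ = $6,451. Book value $36,559.
Year 6: ⌊$36,559 × 150%/10⌋ = $5,483. Book value $31,076.
Year 7: ⌊$31,076 × 150%/10⌋ = $4,661. Book value $26,415.
Year 8: ⌊$26,415 × 150%/10⌋ = $3,962. Book value $22,453.
Year 9: ⌊$22,453 × 150%/10⌋ = $3,367. Book value $19,086.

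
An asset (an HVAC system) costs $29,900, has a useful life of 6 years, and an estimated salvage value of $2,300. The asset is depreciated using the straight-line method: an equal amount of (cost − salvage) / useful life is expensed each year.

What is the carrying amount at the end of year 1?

$25,300

Depreciable base = $29,900 − $2,300 = $27,600.
Annual expense = $27,600 / 6 = $4,600.
End of year 1: book value $25,300.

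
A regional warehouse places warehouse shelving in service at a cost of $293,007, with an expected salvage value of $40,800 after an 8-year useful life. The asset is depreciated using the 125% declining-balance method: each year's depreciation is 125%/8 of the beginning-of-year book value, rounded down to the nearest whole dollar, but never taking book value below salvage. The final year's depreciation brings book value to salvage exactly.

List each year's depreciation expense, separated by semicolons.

Depreciable base = $293,007 − $40,800 = $252,207.
Year 1: ⌊$293,007 × 125%/8⌋ = $45,782. Book value $247,225.
Year 2: ⌊$247,225 × 125%/8⌋ = $38,628. Book value $208,597.
Year 3: ⌊$208,597 × 125%/8⌋ = $32,593. Book value $176,004.
Year 4: ⌊$176,004 × 125%/8⌋ = $27,500. Book value $148,504.
Year 5: ⌊$148,504 × 125%/8⌋ = $23,203. Book value $125,301.
Year 6: ⌊$125,301 × 125%/8⌋ = $19,578. Book value $105,723.
Year 7: ⌊$105,723 × 125%/8⌋ = $16,519. Book value $89,204.
Year 8 (final): $89,204 − $40,800 = $48,404. Book value $40,800.

$45,782; $38,628; $32,593; $27,500; $23,203; $19,578; $16,519; $48,404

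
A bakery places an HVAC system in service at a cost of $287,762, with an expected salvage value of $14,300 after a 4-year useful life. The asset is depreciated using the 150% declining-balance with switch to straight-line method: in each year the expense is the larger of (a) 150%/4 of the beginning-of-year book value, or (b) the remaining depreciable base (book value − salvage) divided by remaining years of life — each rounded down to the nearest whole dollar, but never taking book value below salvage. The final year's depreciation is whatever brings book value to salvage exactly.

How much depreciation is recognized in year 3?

$49,054

Depreciable base = $287,762 − $14,300 = $273,462.
Year 1: DB = ⌊$287,762 × 150%/4⌋ = $107,910; SL = ⌊$273,462/4⌋ = $68,365 → take DB $107,910. Book value $179,852.
Year 2: DB = ⌊$179,852 × 150%/4⌋ = $67,444; SL = ⌊$165,552/3⌋ = $55,184 → take DB $67,444. Book value $112,408.
Year 3: DB = ⌊$112,408 × 150%/4⌋ = $42,153; SL = ⌊$98,108/2⌋ = $49,054 → take SL $49,054. Book value $63,354.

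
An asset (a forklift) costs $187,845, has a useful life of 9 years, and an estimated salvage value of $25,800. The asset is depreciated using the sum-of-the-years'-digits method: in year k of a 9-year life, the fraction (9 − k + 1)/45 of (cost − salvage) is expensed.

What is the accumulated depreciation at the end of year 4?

Depreciable base = $187,845 − $25,800 = $162,045.
Sum of the years' digits = 9+8+7+6+5+4+3+2+1 = 45.
Year 1: $162,045 × 9/45 = $32,409. Book value $155,436.
Year 2: $162,045 × 8/45 = $28,808. Book value $126,628.
Year 3: $162,045 × 7/45 = $25,207. Book value $101,421.
Year 4: $162,045 × 6/45 = $21,606. Book value $79,815.
Accumulated through year 4 = $187,845 − $79,815 = $108,030.

$108,030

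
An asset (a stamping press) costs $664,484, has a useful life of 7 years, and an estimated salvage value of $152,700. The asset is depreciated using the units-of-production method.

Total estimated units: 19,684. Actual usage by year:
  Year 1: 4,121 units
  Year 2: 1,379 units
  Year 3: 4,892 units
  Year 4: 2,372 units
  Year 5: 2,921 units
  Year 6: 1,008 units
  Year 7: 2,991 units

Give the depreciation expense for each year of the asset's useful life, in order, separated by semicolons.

$107,146; $35,854; $127,192; $61,672; $75,946; $26,208; $77,766

Depreciable base = $664,484 − $152,700 = $511,784.
Rate = $511,784 / 19,684 units = $26 per unit.
Year 1: 4,121 × $26 = $107,146. Book value $557,338.
Year 2: 1,379 × $26 = $35,854. Book value $521,484.
Year 3: 4,892 × $26 = $127,192. Book value $394,292.
Year 4: 2,372 × $26 = $61,672. Book value $332,620.
Year 5: 2,921 × $26 = $75,946. Book value $256,674.
Year 6: 1,008 × $26 = $26,208. Book value $230,466.
Year 7: 2,991 × $26 = $77,766. Book value $152,700.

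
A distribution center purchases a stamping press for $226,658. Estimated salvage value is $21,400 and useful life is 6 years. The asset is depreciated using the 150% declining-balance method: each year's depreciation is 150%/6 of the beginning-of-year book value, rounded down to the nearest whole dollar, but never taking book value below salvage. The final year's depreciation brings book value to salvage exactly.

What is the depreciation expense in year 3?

$31,874

Depreciable base = $226,658 − $21,400 = $205,258.
Year 1: ⌊$226,658 × 150%/6⌋ = $56,664. Book value $169,994.
Year 2: ⌊$169,994 × 150%/6⌋ = $42,498. Book value $127,496.
Year 3: ⌊$127,496 × 150%/6⌋ = $31,874. Book value $95,622.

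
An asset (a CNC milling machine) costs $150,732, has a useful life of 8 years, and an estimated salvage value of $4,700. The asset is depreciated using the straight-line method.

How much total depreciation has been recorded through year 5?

$91,270

Depreciable base = $150,732 − $4,700 = $146,032.
Annual expense = $146,032 / 8 = $18,254.
End of year 1: book value $132,478.
End of year 2: book value $114,224.
End of year 3: book value $95,970.
End of year 4: book value $77,716.
End of year 5: book value $59,462.
Accumulated through year 5 = $150,732 − $59,462 = $91,270.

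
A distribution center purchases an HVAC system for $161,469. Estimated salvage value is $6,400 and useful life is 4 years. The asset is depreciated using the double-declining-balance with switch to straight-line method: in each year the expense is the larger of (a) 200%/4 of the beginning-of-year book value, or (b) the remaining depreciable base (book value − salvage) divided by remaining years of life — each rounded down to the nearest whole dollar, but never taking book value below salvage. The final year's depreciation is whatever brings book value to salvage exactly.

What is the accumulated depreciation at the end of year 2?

$121,101

Depreciable base = $161,469 − $6,400 = $155,069.
Year 1: DB = ⌊$161,469 × 200%/4⌋ = $80,734; SL = ⌊$155,069/4⌋ = $38,767 → take DB $80,734. Book value $80,735.
Year 2: DB = ⌊$80,735 × 200%/4⌋ = $40,367; SL = ⌊$74,335/3⌋ = $24,778 → take DB $40,367. Book value $40,368.
Accumulated through year 2 = $161,469 − $40,368 = $121,101.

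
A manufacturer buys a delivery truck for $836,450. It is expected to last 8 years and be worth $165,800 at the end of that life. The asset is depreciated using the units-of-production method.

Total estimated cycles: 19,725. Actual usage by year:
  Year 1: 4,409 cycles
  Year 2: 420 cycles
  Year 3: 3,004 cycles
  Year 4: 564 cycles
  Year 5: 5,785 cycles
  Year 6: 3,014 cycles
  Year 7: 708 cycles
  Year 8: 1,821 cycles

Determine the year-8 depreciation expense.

$61,914

Depreciable base = $836,450 − $165,800 = $670,650.
Rate = $670,650 / 19,725 cycles = $34 per cycle.
Year 1: 4,409 × $34 = $149,906. Book value $686,544.
Year 2: 420 × $34 = $14,280. Book value $672,264.
Year 3: 3,004 × $34 = $102,136. Book value $570,128.
Year 4: 564 × $34 = $19,176. Book value $550,952.
Year 5: 5,785 × $34 = $196,690. Book value $354,262.
Year 6: 3,014 × $34 = $102,476. Book value $251,786.
Year 7: 708 × $34 = $24,072. Book value $227,714.
Year 8: 1,821 × $34 = $61,914. Book value $165,800.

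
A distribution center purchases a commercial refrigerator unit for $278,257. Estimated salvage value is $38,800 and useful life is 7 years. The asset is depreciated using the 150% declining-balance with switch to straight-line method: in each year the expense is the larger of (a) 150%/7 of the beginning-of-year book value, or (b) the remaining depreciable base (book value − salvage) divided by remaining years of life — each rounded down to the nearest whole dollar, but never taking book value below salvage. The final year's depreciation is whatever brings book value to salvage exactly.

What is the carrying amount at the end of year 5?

$83,325

Depreciable base = $278,257 − $38,800 = $239,457.
Year 1: DB = ⌊$278,257 × 150%/7⌋ = $59,626; SL = ⌊$239,457/7⌋ = $34,208 → take DB $59,626. Book value $218,631.
Year 2: DB = ⌊$218,631 × 150%/7⌋ = $46,849; SL = ⌊$179,831/6⌋ = $29,971 → take DB $46,849. Book value $171,782.
Year 3: DB = ⌊$171,782 × 150%/7⌋ = $36,810; SL = ⌊$132,982/5⌋ = $26,596 → take DB $36,810. Book value $134,972.
Year 4: DB = ⌊$134,972 × 150%/7⌋ = $28,922; SL = ⌊$96,172/4⌋ = $24,043 → take DB $28,922. Book value $106,050.
Year 5: DB = ⌊$106,050 × 150%/7⌋ = $22,725; SL = ⌊$67,250/3⌋ = $22,416 → take DB $22,725. Book value $83,325.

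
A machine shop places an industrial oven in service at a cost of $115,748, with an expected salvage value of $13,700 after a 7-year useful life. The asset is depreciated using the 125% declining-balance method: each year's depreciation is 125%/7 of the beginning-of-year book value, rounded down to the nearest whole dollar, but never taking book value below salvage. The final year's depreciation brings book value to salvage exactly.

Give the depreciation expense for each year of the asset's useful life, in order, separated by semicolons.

Depreciable base = $115,748 − $13,700 = $102,048.
Year 1: ⌊$115,748 × 125%/7⌋ = $20,669. Book value $95,079.
Year 2: ⌊$95,079 × 125%/7⌋ = $16,978. Book value $78,101.
Year 3: ⌊$78,101 × 125%/7⌋ = $13,946. Book value $64,155.
Year 4: ⌊$64,155 × 125%/7⌋ = $11,456. Book value $52,699.
Year 5: ⌊$52,699 × 125%/7⌋ = $9,410. Book value $43,289.
Year 6: ⌊$43,289 × 125%/7⌋ = $7,730. Book value $35,559.
Year 7 (final): $35,559 − $13,700 = $21,859. Book value $13,700.

$20,669; $16,978; $13,946; $11,456; $9,410; $7,730; $21,859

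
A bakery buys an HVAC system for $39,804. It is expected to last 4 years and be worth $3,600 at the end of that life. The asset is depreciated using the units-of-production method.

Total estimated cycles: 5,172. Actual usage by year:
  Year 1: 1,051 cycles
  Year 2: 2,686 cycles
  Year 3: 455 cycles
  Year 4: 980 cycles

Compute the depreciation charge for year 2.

$18,802

Depreciable base = $39,804 − $3,600 = $36,204.
Rate = $36,204 / 5,172 cycles = $7 per cycle.
Year 1: 1,051 × $7 = $7,357. Book value $32,447.
Year 2: 2,686 × $7 = $18,802. Book value $13,645.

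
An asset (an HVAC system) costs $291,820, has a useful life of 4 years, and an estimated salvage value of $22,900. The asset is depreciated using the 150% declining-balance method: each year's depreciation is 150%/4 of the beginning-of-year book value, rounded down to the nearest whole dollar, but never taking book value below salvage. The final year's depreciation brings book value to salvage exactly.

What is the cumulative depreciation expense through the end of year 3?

$220,574

Depreciable base = $291,820 − $22,900 = $268,920.
Year 1: ⌊$291,820 × 150%/4⌋ = $109,432. Book value $182,388.
Year 2: ⌊$182,388 × 150%/4⌋ = $68,395. Book value $113,993.
Year 3: ⌊$113,993 × 150%/4⌋ = $42,747. Book value $71,246.
Accumulated through year 3 = $291,820 − $71,246 = $220,574.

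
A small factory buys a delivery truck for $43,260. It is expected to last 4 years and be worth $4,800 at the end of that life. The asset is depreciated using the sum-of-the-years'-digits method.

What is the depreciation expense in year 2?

$11,538

Depreciable base = $43,260 − $4,800 = $38,460.
Sum of the years' digits = 4+3+2+1 = 10.
Year 1: $38,460 × 4/10 = $15,384. Book value $27,876.
Year 2: $38,460 × 3/10 = $11,538. Book value $16,338.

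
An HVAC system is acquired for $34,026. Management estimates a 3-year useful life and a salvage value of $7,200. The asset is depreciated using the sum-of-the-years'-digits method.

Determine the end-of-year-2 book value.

$11,671

Depreciable base = $34,026 − $7,200 = $26,826.
Sum of the years' digits = 3+2+1 = 6.
Year 1: $26,826 × 3/6 = $13,413. Book value $20,613.
Year 2: $26,826 × 2/6 = $8,942. Book value $11,671.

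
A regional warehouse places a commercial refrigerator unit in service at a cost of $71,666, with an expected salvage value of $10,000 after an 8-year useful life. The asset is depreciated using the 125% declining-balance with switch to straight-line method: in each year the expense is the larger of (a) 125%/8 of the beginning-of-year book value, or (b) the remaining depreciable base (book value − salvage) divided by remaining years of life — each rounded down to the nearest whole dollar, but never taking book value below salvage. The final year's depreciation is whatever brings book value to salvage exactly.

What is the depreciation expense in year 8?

$6,581

Depreciable base = $71,666 − $10,000 = $61,666.
Year 1: DB = ⌊$71,666 × 125%/8⌋ = $11,197; SL = ⌊$61,666/8⌋ = $7,708 → take DB $11,197. Book value $60,469.
Year 2: DB = ⌊$60,469 × 125%/8⌋ = $9,448; SL = ⌊$50,469/7⌋ = $7,209 → take DB $9,448. Book value $51,021.
Year 3: DB = ⌊$51,021 × 125%/8⌋ = $7,972; SL = ⌊$41,021/6⌋ = $6,836 → take DB $7,972. Book value $43,049.
Year 4: DB = ⌊$43,049 × 125%/8⌋ = $6,726; SL = ⌊$33,049/5⌋ = $6,609 → take DB $6,726. Book value $36,323.
Year 5: DB = ⌊$36,323 × 125%/8⌋ = $5,675; SL = ⌊$26,323/4⌋ = $6,580 → take SL $6,580. Book value $29,743.
Year 6: DB = ⌊$29,743 × 125%/8⌋ = $4,647; SL = ⌊$19,743/3⌋ = $6,581 → take SL $6,581. Book value $23,162.
Year 7: DB = ⌊$23,162 × 125%/8⌋ = $3,619; SL = ⌊$13,162/2⌋ = $6,581 → take SL $6,581. Book value $16,581.
Year 8 (final): $16,581 − $10,000 = $6,581. Book value $10,000.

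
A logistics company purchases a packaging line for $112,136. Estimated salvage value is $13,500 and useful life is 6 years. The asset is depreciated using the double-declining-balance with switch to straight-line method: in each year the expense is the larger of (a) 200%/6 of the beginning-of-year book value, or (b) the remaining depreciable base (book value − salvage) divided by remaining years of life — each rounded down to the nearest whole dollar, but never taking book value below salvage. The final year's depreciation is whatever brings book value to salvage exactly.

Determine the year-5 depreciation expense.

Depreciable base = $112,136 − $13,500 = $98,636.
Year 1: DB = ⌊$112,136 × 200%/6⌋ = $37,378; SL = ⌊$98,636/6⌋ = $16,439 → take DB $37,378. Book value $74,758.
Year 2: DB = ⌊$74,758 × 200%/6⌋ = $24,919; SL = ⌊$61,258/5⌋ = $12,251 → take DB $24,919. Book value $49,839.
Year 3: DB = ⌊$49,839 × 200%/6⌋ = $16,613; SL = ⌊$36,339/4⌋ = $9,084 → take DB $16,613. Book value $33,226.
Year 4: DB = ⌊$33,226 × 200%/6⌋ = $11,075; SL = ⌊$19,726/3⌋ = $6,575 → take DB $11,075. Book value $22,151.
Year 5: DB = ⌊$22,151 × 200%/6⌋ = $7,383; SL = ⌊$8,651/2⌋ = $4,325 → take DB $7,383. Book value $14,768.

$7,383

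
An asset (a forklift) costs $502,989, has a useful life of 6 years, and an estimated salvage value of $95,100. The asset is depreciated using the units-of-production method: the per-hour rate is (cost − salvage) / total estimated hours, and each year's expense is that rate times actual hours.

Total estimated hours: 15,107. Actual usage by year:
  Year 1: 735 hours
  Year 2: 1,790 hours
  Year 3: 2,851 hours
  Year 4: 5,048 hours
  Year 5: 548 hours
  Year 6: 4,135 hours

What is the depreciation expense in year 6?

Depreciable base = $502,989 − $95,100 = $407,889.
Rate = $407,889 / 15,107 hours = $27 per hour.
Year 1: 735 × $27 = $19,845. Book value $483,144.
Year 2: 1,790 × $27 = $48,330. Book value $434,814.
Year 3: 2,851 × $27 = $76,977. Book value $357,837.
Year 4: 5,048 × $27 = $136,296. Book value $221,541.
Year 5: 548 × $27 = $14,796. Book value $206,745.
Year 6: 4,135 × $27 = $111,645. Book value $95,100.

$111,645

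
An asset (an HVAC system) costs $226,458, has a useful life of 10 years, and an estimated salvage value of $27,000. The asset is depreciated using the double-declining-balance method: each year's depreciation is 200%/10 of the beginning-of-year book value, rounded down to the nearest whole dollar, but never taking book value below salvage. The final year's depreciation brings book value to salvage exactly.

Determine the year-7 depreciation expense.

$11,873

Depreciable base = $226,458 − $27,000 = $199,458.
Year 1: ⌊$226,458 × 200%/10⌋ = $45,291. Book value $181,167.
Year 2: ⌊$181,167 × 200%/10⌋ = $36,233. Book value $144,934.
Year 3: ⌊$144,934 × 200%/10⌋ = $28,986. Book value $115,948.
Year 4: ⌊$115,948 × 200%/10⌋ = $23,189. Book value $92,759.
Year 5: ⌊$92,759 × 200%/10⌋ = $18,551. Book value $74,208.
Year 6: ⌊$74,208 × 200%/10⌋ = $14,841. Book value $59,367.
Year 7: ⌊$59,367 × 200%/10⌋ = $11,873. Book value $47,494.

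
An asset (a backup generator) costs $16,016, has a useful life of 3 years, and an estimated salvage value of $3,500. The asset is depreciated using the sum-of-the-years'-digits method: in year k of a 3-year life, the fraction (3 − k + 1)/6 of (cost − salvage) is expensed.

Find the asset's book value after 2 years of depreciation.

Depreciable base = $16,016 − $3,500 = $12,516.
Sum of the years' digits = 3+2+1 = 6.
Year 1: $12,516 × 3/6 = $6,258. Book value $9,758.
Year 2: $12,516 × 2/6 = $4,172. Book value $5,586.

$5,586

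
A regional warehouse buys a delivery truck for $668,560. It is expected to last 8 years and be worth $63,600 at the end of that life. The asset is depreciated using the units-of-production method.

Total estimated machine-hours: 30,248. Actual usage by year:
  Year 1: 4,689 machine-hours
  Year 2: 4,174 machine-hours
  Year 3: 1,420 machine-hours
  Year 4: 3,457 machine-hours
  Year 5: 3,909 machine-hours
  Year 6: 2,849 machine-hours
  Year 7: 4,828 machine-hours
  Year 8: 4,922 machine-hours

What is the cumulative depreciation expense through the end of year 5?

$352,980

Depreciable base = $668,560 − $63,600 = $604,960.
Rate = $604,960 / 30,248 machine-hours = $20 per machine-hour.
Year 1: 4,689 × $20 = $93,780. Book value $574,780.
Year 2: 4,174 × $20 = $83,480. Book value $491,300.
Year 3: 1,420 × $20 = $28,400. Book value $462,900.
Year 4: 3,457 × $20 = $69,140. Book value $393,760.
Year 5: 3,909 × $20 = $78,180. Book value $315,580.
Accumulated through year 5 = $668,560 − $315,580 = $352,980.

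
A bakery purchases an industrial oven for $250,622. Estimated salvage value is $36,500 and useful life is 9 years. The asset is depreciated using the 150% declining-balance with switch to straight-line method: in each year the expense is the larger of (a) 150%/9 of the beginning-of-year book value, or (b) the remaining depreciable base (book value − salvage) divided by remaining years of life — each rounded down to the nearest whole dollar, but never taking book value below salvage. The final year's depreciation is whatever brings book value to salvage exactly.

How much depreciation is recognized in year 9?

$15,812

Depreciable base = $250,622 − $36,500 = $214,122.
Year 1: DB = ⌊$250,622 × 150%/9⌋ = $41,770; SL = ⌊$214,122/9⌋ = $23,791 → take DB $41,770. Book value $208,852.
Year 2: DB = ⌊$208,852 × 150%/9⌋ = $34,808; SL = ⌊$172,352/8⌋ = $21,544 → take DB $34,808. Book value $174,044.
Year 3: DB = ⌊$174,044 × 150%/9⌋ = $29,007; SL = ⌊$137,544/7⌋ = $19,649 → take DB $29,007. Book value $145,037.
Year 4: DB = ⌊$145,037 × 150%/9⌋ = $24,172; SL = ⌊$108,537/6⌋ = $18,089 → take DB $24,172. Book value $120,865.
Year 5: DB = ⌊$120,865 × 150%/9⌋ = $20,144; SL = ⌊$84,365/5⌋ = $16,873 → take DB $20,144. Book value $100,721.
Year 6: DB = ⌊$100,721 × 150%/9⌋ = $16,786; SL = ⌊$64,221/4⌋ = $16,055 → take DB $16,786. Book value $83,935.
Year 7: DB = ⌊$83,935 × 150%/9⌋ = $13,989; SL = ⌊$47,435/3⌋ = $15,811 → take SL $15,811. Book value $68,124.
Year 8: DB = ⌊$68,124 × 150%/9⌋ = $11,354; SL = ⌊$31,624/2⌋ = $15,812 → take SL $15,812. Book value $52,312.
Year 9 (final): $52,312 − $36,500 = $15,812. Book value $36,500.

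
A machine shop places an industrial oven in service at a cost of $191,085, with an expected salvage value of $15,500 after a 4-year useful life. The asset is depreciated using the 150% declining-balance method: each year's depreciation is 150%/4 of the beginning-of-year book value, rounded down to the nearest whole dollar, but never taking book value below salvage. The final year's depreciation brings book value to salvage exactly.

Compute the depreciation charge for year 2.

$44,785

Depreciable base = $191,085 − $15,500 = $175,585.
Year 1: ⌊$191,085 × 150%/4⌋ = $71,656. Book value $119,429.
Year 2: ⌊$119,429 × 150%/4⌋ = $44,785. Book value $74,644.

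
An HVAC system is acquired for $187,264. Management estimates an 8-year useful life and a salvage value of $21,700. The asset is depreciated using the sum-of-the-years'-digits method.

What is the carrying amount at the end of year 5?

$49,294

Depreciable base = $187,264 − $21,700 = $165,564.
Sum of the years' digits = 8+7+6+5+4+3+2+1 = 36.
Year 1: $165,564 × 8/36 = $36,792. Book value $150,472.
Year 2: $165,564 × 7/36 = $32,193. Book value $118,279.
Year 3: $165,564 × 6/36 = $27,594. Book value $90,685.
Year 4: $165,564 × 5/36 = $22,995. Book value $67,690.
Year 5: $165,564 × 4/36 = $18,396. Book value $49,294.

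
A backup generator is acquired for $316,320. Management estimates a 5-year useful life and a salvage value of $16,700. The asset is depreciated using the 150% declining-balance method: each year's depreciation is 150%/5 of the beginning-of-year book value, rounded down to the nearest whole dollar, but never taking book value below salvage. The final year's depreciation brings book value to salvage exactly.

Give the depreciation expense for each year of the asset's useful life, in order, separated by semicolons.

Depreciable base = $316,320 − $16,700 = $299,620.
Year 1: ⌊$316,320 × 150%/5⌋ = $94,896. Book value $221,424.
Year 2: ⌊$221,424 × 150%/5⌋ = $66,427. Book value $154,997.
Year 3: ⌊$154,997 × 150%/5⌋ = $46,499. Book value $108,498.
Year 4: ⌊$108,498 × 150%/5⌋ = $32,549. Book value $75,949.
Year 5 (final): $75,949 − $16,700 = $59,249. Book value $16,700.

$94,896; $66,427; $46,499; $32,549; $59,249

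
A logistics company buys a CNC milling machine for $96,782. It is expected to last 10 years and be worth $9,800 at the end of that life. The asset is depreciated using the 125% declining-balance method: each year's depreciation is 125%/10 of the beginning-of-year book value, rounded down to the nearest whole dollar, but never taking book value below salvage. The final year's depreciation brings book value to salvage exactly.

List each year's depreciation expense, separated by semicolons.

$12,097; $10,585; $9,262; $8,104; $7,091; $6,205; $5,429; $4,751; $4,157; $19,301

Depreciable base = $96,782 − $9,800 = $86,982.
Year 1: ⌊$96,782 × 125%/10⌋ = $12,097. Book value $84,685.
Year 2: ⌊$84,685 × 125%/10⌋ = $10,585. Book value $74,100.
Year 3: ⌊$74,100 × 125%/10⌋ = $9,262. Book value $64,838.
Year 4: ⌊$64,838 × 125%/10⌋ = $8,104. Book value $56,734.
Year 5: ⌊$56,734 × 125%/10⌋ = $7,091. Book value $49,643.
Year 6: ⌊$49,643 × 125%/10⌋ = $6,205. Book value $43,438.
Year 7: ⌊$43,438 × 125%/10⌋ = $5,429. Book value $38,009.
Year 8: ⌊$38,009 × 125%/10⌋ = $4,751. Book value $33,258.
Year 9: ⌊$33,258 × 125%/10⌋ = $4,157. Book value $29,101.
Year 10 (final): $29,101 − $9,800 = $19,301. Book value $9,800.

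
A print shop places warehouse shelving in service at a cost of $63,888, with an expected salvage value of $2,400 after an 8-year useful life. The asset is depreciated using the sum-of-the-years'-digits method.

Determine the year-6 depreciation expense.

$5,124

Depreciable base = $63,888 − $2,400 = $61,488.
Sum of the years' digits = 8+7+6+5+4+3+2+1 = 36.
Year 1: $61,488 × 8/36 = $13,664. Book value $50,224.
Year 2: $61,488 × 7/36 = $11,956. Book value $38,268.
Year 3: $61,488 × 6/36 = $10,248. Book value $28,020.
Year 4: $61,488 × 5/36 = $8,540. Book value $19,480.
Year 5: $61,488 × 4/36 = $6,832. Book value $12,648.
Year 6: $61,488 × 3/36 = $5,124. Book value $7,524.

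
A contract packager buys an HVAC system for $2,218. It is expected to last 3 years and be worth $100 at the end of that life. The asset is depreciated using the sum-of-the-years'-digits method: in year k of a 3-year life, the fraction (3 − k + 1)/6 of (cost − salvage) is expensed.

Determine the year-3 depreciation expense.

$353

Depreciable base = $2,218 − $100 = $2,118.
Sum of the years' digits = 3+2+1 = 6.
Year 1: $2,118 × 3/6 = $1,059. Book value $1,159.
Year 2: $2,118 × 2/6 = $706. Book value $453.
Year 3: $2,118 × 1/6 = $353. Book value $100.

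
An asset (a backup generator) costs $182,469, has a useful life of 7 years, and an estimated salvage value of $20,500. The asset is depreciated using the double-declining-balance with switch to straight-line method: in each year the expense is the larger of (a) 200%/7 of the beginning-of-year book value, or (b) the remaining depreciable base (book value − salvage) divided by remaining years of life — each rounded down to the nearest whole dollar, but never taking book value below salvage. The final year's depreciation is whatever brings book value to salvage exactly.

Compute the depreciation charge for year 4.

$18,999

Depreciable base = $182,469 − $20,500 = $161,969.
Year 1: DB = ⌊$182,469 × 200%/7⌋ = $52,134; SL = ⌊$161,969/7⌋ = $23,138 → take DB $52,134. Book value $130,335.
Year 2: DB = ⌊$130,335 × 200%/7⌋ = $37,238; SL = ⌊$109,835/6⌋ = $18,305 → take DB $37,238. Book value $93,097.
Year 3: DB = ⌊$93,097 × 200%/7⌋ = $26,599; SL = ⌊$72,597/5⌋ = $14,519 → take DB $26,599. Book value $66,498.
Year 4: DB = ⌊$66,498 × 200%/7⌋ = $18,999; SL = ⌊$45,998/4⌋ = $11,499 → take DB $18,999. Book value $47,499.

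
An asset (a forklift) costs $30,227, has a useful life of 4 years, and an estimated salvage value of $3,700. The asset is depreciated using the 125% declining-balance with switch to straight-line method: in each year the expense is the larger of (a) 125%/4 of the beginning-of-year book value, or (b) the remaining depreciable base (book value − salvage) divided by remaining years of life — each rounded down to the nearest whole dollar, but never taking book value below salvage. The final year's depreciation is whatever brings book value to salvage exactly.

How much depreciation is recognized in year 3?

Depreciable base = $30,227 − $3,700 = $26,527.
Year 1: DB = ⌊$30,227 × 125%/4⌋ = $9,445; SL = ⌊$26,527/4⌋ = $6,631 → take DB $9,445. Book value $20,782.
Year 2: DB = ⌊$20,782 × 125%/4⌋ = $6,494; SL = ⌊$17,082/3⌋ = $5,694 → take DB $6,494. Book value $14,288.
Year 3: DB = ⌊$14,288 × 125%/4⌋ = $4,465; SL = ⌊$10,588/2⌋ = $5,294 → take SL $5,294. Book value $8,994.

$5,294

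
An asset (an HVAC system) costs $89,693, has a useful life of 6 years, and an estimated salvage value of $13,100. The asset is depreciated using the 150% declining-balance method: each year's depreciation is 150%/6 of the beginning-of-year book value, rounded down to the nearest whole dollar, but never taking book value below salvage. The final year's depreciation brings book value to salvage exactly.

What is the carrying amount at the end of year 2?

$50,453

Depreciable base = $89,693 − $13,100 = $76,593.
Year 1: ⌊$89,693 × 150%/6⌋ = $22,423. Book value $67,270.
Year 2: ⌊$67,270 × 150%/6⌋ = $16,817. Book value $50,453.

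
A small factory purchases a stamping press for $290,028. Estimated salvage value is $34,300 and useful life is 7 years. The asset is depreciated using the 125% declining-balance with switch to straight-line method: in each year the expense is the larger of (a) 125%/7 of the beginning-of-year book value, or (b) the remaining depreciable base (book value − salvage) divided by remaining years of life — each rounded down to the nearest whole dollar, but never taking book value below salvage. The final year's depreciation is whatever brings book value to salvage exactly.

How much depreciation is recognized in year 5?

$31,613

Depreciable base = $290,028 − $34,300 = $255,728.
Year 1: DB = ⌊$290,028 × 125%/7⌋ = $51,790; SL = ⌊$255,728/7⌋ = $36,532 → take DB $51,790. Book value $238,238.
Year 2: DB = ⌊$238,238 × 125%/7⌋ = $42,542; SL = ⌊$203,938/6⌋ = $33,989 → take DB $42,542. Book value $195,696.
Year 3: DB = ⌊$195,696 × 125%/7⌋ = $34,945; SL = ⌊$161,396/5⌋ = $32,279 → take DB $34,945. Book value $160,751.
Year 4: DB = ⌊$160,751 × 125%/7⌋ = $28,705; SL = ⌊$126,451/4⌋ = $31,612 → take SL $31,612. Book value $129,139.
Year 5: DB = ⌊$129,139 × 125%/7⌋ = $23,060; SL = ⌊$94,839/3⌋ = $31,613 → take SL $31,613. Book value $97,526.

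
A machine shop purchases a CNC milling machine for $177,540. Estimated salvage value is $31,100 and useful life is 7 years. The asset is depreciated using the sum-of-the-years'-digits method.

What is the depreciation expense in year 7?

Depreciable base = $177,540 − $31,100 = $146,440.
Sum of the years' digits = 7+6+5+4+3+2+1 = 28.
Year 1: $146,440 × 7/28 = $36,610. Book value $140,930.
Year 2: $146,440 × 6/28 = $31,380. Book value $109,550.
Year 3: $146,440 × 5/28 = $26,150. Book value $83,400.
Year 4: $146,440 × 4/28 = $20,920. Book value $62,480.
Year 5: $146,440 × 3/28 = $15,690. Book value $46,790.
Year 6: $146,440 × 2/28 = $10,460. Book value $36,330.
Year 7: $146,440 × 1/28 = $5,230. Book value $31,100.

$5,230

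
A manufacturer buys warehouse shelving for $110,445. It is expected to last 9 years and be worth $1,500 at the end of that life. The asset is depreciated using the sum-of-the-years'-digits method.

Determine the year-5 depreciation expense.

Depreciable base = $110,445 − $1,500 = $108,945.
Sum of the years' digits = 9+8+7+6+5+4+3+2+1 = 45.
Year 1: $108,945 × 9/45 = $21,789. Book value $88,656.
Year 2: $108,945 × 8/45 = $19,368. Book value $69,288.
Year 3: $108,945 × 7/45 = $16,947. Book value $52,341.
Year 4: $108,945 × 6/45 = $14,526. Book value $37,815.
Year 5: $108,945 × 5/45 = $12,105. Book value $25,710.

$12,105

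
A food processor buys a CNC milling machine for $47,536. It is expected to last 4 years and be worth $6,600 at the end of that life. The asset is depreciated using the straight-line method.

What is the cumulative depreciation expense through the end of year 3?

$30,702

Depreciable base = $47,536 − $6,600 = $40,936.
Annual expense = $40,936 / 4 = $10,234.
End of year 1: book value $37,302.
End of year 2: book value $27,068.
End of year 3: book value $16,834.
Accumulated through year 3 = $47,536 − $16,834 = $30,702.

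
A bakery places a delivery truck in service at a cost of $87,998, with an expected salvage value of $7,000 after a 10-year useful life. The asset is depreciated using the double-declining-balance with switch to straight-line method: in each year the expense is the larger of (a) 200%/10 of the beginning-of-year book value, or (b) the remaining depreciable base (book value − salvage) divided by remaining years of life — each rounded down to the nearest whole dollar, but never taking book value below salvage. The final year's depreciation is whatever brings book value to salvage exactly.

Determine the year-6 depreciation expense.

Depreciable base = $87,998 − $7,000 = $80,998.
Year 1: DB = ⌊$87,998 × 200%/10⌋ = $17,599; SL = ⌊$80,998/10⌋ = $8,099 → take DB $17,599. Book value $70,399.
Year 2: DB = ⌊$70,399 × 200%/10⌋ = $14,079; SL = ⌊$63,399/9⌋ = $7,044 → take DB $14,079. Book value $56,320.
Year 3: DB = ⌊$56,320 × 200%/10⌋ = $11,264; SL = ⌊$49,320/8⌋ = $6,165 → take DB $11,264. Book value $45,056.
Year 4: DB = ⌊$45,056 × 200%/10⌋ = $9,011; SL = ⌊$38,056/7⌋ = $5,436 → take DB $9,011. Book value $36,045.
Year 5: DB = ⌊$36,045 × 200%/10⌋ = $7,209; SL = ⌊$29,045/6⌋ = $4,840 → take DB $7,209. Book value $28,836.
Year 6: DB = ⌊$28,836 × 200%/10⌋ = $5,767; SL = ⌊$21,836/5⌋ = $4,367 → take DB $5,767. Book value $23,069.

$5,767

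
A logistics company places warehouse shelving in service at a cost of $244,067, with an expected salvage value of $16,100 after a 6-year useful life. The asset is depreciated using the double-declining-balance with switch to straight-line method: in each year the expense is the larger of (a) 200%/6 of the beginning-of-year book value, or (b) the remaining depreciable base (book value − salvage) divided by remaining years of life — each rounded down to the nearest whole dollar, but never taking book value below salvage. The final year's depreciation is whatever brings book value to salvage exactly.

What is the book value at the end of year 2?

Depreciable base = $244,067 − $16,100 = $227,967.
Year 1: DB = ⌊$244,067 × 200%/6⌋ = $81,355; SL = ⌊$227,967/6⌋ = $37,994 → take DB $81,355. Book value $162,712.
Year 2: DB = ⌊$162,712 × 200%/6⌋ = $54,237; SL = ⌊$146,612/5⌋ = $29,322 → take DB $54,237. Book value $108,475.

$108,475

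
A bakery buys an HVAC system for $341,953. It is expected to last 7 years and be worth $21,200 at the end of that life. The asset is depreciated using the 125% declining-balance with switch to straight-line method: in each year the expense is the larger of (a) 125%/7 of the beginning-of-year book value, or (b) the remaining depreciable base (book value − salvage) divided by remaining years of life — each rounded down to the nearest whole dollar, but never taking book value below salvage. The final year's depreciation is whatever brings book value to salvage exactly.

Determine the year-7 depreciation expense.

$41,907

Depreciable base = $341,953 − $21,200 = $320,753.
Year 1: DB = ⌊$341,953 × 125%/7⌋ = $61,063; SL = ⌊$320,753/7⌋ = $45,821 → take DB $61,063. Book value $280,890.
Year 2: DB = ⌊$280,890 × 125%/7⌋ = $50,158; SL = ⌊$259,690/6⌋ = $43,281 → take DB $50,158. Book value $230,732.
Year 3: DB = ⌊$230,732 × 125%/7⌋ = $41,202; SL = ⌊$209,532/5⌋ = $41,906 → take SL $41,906. Book value $188,826.
Year 4: DB = ⌊$188,826 × 125%/7⌋ = $33,718; SL = ⌊$167,626/4⌋ = $41,906 → take SL $41,906. Book value $146,920.
Year 5: DB = ⌊$146,920 × 125%/7⌋ = $26,235; SL = ⌊$125,720/3⌋ = $41,906 → take SL $41,906. Book value $105,014.
Year 6: DB = ⌊$105,014 × 125%/7⌋ = $18,752; SL = ⌊$83,814/2⌋ = $41,907 → take SL $41,907. Book value $63,107.
Year 7 (final): $63,107 − $21,200 = $41,907. Book value $21,200.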